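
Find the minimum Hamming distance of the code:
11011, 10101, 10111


Comparing all pairs, minimum distance: 1
Can detect 0 errors, correct 0 errors

1


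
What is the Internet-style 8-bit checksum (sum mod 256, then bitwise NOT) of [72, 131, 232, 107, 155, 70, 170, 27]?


Sum = 964 mod 256 = 196
Complement = 59

59


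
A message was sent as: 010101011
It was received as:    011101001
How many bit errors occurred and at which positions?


XOR: 001000010

2 error(s) at position(s): 2, 7


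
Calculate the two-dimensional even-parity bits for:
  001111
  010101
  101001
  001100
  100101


Row parities: 01101
Column parities: 011010

Row P: 01101, Col P: 011010, Corner: 1


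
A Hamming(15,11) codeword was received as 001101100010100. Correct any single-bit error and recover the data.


Syndrome = 0: no error detected

Data: 10110010100 (no errors)


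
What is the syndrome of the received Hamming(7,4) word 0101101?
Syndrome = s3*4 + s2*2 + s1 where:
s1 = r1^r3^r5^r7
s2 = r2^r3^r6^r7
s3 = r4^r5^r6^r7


s1=0, s2=0, s3=1

Syndrome = 4 (error at position 4)


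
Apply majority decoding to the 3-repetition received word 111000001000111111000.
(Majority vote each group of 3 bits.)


Groups: 111, 000, 001, 000, 111, 111, 000
Majority votes: 1000110

1000110


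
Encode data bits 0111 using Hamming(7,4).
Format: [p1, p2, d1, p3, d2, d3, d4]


Parity bits: p1=0, p2=0, p3=1

0001111


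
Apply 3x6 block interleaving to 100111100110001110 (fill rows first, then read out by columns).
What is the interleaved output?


Matrix:
  100111
  100110
  001110
Read columns: 110000001111111100

110000001111111100


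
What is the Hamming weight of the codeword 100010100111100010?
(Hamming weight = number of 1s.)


Counting 1s in 100010100111100010

8


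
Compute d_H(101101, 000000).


XOR: 101101
Count of 1s: 4

4


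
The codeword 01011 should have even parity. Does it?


Number of 1s: 3

No, parity error (3 ones)


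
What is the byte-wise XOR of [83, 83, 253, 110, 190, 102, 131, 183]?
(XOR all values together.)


XOR chain: 83 ^ 83 ^ 253 ^ 110 ^ 190 ^ 102 ^ 131 ^ 183 = 127

127


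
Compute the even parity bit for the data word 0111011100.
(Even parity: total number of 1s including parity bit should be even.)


Number of 1s in data: 6
Parity bit: 0

0


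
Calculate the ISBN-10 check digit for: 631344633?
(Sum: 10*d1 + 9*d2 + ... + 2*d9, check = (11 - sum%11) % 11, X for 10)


Weighted sum: 199
199 mod 11 = 1

Check digit: X


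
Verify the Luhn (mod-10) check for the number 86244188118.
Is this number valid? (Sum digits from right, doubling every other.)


Luhn sum = 53
53 mod 10 = 3

Invalid (Luhn sum mod 10 = 3)


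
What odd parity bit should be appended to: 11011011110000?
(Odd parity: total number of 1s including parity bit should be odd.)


Number of 1s in data: 8
Parity bit: 1

1


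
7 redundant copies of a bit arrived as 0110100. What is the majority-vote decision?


Ones: 3 out of 7
Threshold: 4

0 (3/7 voted 1)


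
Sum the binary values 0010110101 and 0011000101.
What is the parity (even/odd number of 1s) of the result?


0010110101 = 181
0011000101 = 197
Sum = 378 = 101111010
1s count = 6

even parity (6 ones in 101111010)


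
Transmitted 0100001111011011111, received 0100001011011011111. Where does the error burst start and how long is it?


XOR: 0000000100000000000

Burst at position 7, length 1


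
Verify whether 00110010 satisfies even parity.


Number of 1s: 3

No, parity error (3 ones)


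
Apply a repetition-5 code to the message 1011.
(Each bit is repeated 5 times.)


Each bit -> 5 copies

11111000001111111111


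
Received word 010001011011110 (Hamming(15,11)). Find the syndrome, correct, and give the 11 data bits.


Syndrome = 1: error at position 1

Data: 00101011110 (corrected bit 1)


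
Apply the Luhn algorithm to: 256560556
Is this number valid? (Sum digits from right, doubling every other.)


Luhn sum = 28
28 mod 10 = 8

Invalid (Luhn sum mod 10 = 8)


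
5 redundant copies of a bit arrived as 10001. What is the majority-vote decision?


Ones: 2 out of 5
Threshold: 3

0 (2/5 voted 1)


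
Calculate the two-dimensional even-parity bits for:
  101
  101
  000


Row parities: 000
Column parities: 000

Row P: 000, Col P: 000, Corner: 0


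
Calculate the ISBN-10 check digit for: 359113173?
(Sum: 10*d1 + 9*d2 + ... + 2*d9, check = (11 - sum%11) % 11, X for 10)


Weighted sum: 206
206 mod 11 = 8

Check digit: 3


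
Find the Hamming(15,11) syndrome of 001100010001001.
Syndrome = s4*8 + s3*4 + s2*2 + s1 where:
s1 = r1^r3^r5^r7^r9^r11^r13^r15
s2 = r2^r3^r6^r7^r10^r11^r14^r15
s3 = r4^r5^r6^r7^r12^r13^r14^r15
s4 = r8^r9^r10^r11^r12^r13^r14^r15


s1=0, s2=0, s3=1, s4=1

Syndrome = 12 (error at position 12)


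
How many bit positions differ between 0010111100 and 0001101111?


XOR: 0011010011
Count of 1s: 5

5


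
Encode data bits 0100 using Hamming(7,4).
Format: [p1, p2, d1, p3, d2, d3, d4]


Parity bits: p1=1, p2=0, p3=1

1001100


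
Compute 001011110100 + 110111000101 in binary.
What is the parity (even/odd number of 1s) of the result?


001011110100 = 756
110111000101 = 3525
Sum = 4281 = 1000010111001
1s count = 6

even parity (6 ones in 1000010111001)


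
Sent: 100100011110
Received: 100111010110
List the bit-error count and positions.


XOR: 000011001000

3 error(s) at position(s): 4, 5, 8


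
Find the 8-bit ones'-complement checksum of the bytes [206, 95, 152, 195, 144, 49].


Sum = 841 mod 256 = 73
Complement = 182

182


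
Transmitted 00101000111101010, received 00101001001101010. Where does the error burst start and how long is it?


XOR: 00000001110000000

Burst at position 7, length 3


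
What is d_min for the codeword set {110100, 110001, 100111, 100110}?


Comparing all pairs, minimum distance: 1
Can detect 0 errors, correct 0 errors

1


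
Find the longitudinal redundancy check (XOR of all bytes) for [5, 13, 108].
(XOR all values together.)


XOR chain: 5 ^ 13 ^ 108 = 100

100


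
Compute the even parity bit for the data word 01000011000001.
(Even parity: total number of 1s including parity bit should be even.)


Number of 1s in data: 4
Parity bit: 0

0


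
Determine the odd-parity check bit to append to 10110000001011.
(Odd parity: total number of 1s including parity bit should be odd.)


Number of 1s in data: 6
Parity bit: 1

1


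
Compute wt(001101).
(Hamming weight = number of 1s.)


Counting 1s in 001101

3


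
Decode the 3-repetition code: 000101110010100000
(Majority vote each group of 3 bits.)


Groups: 000, 101, 110, 010, 100, 000
Majority votes: 011000

011000


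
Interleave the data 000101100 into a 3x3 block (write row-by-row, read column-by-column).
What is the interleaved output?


Matrix:
  000
  101
  100
Read columns: 011000010

011000010


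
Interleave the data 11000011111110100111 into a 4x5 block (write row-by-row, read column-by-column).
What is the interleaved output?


Matrix:
  11000
  01111
  11101
  00111
Read columns: 10101110011101010111

10101110011101010111


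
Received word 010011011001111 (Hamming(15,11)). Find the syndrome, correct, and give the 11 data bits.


Syndrome = 0: no error detected

Data: 01101001111 (no errors)


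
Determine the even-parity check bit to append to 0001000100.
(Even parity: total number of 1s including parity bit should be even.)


Number of 1s in data: 2
Parity bit: 0

0


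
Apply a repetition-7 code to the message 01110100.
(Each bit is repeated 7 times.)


Each bit -> 7 copies

00000001111111111111111111110000000111111100000000000000


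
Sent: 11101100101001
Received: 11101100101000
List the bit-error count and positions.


XOR: 00000000000001

1 error(s) at position(s): 13


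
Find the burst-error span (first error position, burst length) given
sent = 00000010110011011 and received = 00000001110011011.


XOR: 00000011000000000

Burst at position 6, length 2


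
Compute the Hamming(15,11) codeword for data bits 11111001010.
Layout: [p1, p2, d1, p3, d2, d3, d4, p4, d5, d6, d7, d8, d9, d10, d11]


Parity bits: p1=0, p2=0, p3=1, p4=1

001111111001010


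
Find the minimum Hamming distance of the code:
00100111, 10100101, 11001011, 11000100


Comparing all pairs, minimum distance: 2
Can detect 1 errors, correct 0 errors

2


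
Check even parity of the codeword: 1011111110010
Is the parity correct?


Number of 1s: 9

No, parity error (9 ones)


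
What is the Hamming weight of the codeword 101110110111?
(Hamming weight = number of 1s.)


Counting 1s in 101110110111

9


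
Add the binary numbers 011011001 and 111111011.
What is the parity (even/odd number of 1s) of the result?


011011001 = 217
111111011 = 507
Sum = 724 = 1011010100
1s count = 5

odd parity (5 ones in 1011010100)


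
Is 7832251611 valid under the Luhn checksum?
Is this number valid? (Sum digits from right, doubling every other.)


Luhn sum = 41
41 mod 10 = 1

Invalid (Luhn sum mod 10 = 1)


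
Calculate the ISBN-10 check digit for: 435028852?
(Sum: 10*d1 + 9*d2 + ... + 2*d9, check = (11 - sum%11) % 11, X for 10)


Weighted sum: 210
210 mod 11 = 1

Check digit: X


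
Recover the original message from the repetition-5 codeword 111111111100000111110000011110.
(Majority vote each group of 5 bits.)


Groups: 11111, 11111, 00000, 11111, 00000, 11110
Majority votes: 110101

110101


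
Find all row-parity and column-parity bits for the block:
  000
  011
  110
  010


Row parities: 0001
Column parities: 111

Row P: 0001, Col P: 111, Corner: 1


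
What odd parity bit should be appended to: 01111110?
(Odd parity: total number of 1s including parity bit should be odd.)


Number of 1s in data: 6
Parity bit: 1

1


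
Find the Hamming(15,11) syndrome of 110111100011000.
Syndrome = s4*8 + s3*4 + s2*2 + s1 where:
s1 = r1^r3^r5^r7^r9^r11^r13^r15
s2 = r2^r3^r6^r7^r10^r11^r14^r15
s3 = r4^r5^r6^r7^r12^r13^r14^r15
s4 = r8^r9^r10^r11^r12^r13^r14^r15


s1=0, s2=0, s3=1, s4=0

Syndrome = 4 (error at position 4)


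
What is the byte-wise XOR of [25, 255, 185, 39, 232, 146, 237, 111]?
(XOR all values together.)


XOR chain: 25 ^ 255 ^ 185 ^ 39 ^ 232 ^ 146 ^ 237 ^ 111 = 128

128


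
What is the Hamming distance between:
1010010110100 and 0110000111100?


XOR: 1100010001000
Count of 1s: 4

4


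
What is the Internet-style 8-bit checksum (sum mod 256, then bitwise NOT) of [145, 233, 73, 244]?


Sum = 695 mod 256 = 183
Complement = 72

72


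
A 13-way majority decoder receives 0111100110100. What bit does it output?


Ones: 7 out of 13
Threshold: 7

1 (7/13 voted 1)


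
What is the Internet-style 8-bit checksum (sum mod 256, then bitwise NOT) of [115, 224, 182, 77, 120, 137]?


Sum = 855 mod 256 = 87
Complement = 168

168


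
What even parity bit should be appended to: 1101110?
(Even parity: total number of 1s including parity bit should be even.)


Number of 1s in data: 5
Parity bit: 1

1


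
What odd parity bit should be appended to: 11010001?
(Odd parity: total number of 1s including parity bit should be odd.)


Number of 1s in data: 4
Parity bit: 1

1


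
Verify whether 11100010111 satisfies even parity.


Number of 1s: 7

No, parity error (7 ones)


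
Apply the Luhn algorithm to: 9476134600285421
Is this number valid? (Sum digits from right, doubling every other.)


Luhn sum = 65
65 mod 10 = 5

Invalid (Luhn sum mod 10 = 5)


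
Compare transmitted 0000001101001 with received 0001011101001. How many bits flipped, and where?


XOR: 0001010000000

2 error(s) at position(s): 3, 5


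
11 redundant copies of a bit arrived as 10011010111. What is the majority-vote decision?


Ones: 7 out of 11
Threshold: 6

1 (7/11 voted 1)


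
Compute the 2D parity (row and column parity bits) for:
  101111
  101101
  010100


Row parities: 100
Column parities: 010110

Row P: 100, Col P: 010110, Corner: 1


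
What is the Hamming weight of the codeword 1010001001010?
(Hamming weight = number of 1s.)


Counting 1s in 1010001001010

5


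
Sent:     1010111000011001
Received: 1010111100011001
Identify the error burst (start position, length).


XOR: 0000000100000000

Burst at position 7, length 1


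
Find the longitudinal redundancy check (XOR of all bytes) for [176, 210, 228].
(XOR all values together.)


XOR chain: 176 ^ 210 ^ 228 = 134

134


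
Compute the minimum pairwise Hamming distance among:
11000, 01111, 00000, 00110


Comparing all pairs, minimum distance: 2
Can detect 1 errors, correct 0 errors

2


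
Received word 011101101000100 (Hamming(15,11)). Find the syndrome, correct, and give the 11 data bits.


Syndrome = 0: no error detected

Data: 10111000100 (no errors)


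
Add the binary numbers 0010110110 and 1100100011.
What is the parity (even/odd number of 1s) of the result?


0010110110 = 182
1100100011 = 803
Sum = 985 = 1111011001
1s count = 7

odd parity (7 ones in 1111011001)


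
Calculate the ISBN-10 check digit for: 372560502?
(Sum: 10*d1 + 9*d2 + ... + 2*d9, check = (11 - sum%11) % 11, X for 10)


Weighted sum: 204
204 mod 11 = 6

Check digit: 5


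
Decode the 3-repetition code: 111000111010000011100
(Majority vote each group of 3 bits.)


Groups: 111, 000, 111, 010, 000, 011, 100
Majority votes: 1010010

1010010


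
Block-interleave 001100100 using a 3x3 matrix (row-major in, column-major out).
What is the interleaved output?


Matrix:
  001
  100
  100
Read columns: 011000100

011000100


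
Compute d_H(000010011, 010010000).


XOR: 010000011
Count of 1s: 3

3


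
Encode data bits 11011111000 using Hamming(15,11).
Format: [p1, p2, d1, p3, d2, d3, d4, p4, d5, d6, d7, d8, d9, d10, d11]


Parity bits: p1=1, p2=0, p3=1, p4=0

101110101111000


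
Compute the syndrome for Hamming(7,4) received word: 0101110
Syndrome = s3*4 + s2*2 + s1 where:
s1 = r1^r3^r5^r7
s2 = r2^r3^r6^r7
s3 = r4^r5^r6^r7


s1=1, s2=0, s3=1

Syndrome = 5 (error at position 5)


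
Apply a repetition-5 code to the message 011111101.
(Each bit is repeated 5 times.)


Each bit -> 5 copies

000001111111111111111111111111111110000011111


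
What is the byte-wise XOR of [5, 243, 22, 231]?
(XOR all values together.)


XOR chain: 5 ^ 243 ^ 22 ^ 231 = 7

7


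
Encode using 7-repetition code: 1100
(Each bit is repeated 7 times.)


Each bit -> 7 copies

1111111111111100000000000000


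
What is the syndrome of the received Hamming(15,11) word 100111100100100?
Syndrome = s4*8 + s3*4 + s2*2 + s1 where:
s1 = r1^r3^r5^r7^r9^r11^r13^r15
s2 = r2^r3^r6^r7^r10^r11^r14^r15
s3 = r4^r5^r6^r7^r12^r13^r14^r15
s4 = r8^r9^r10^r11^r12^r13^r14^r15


s1=0, s2=1, s3=1, s4=0

Syndrome = 6 (error at position 6)


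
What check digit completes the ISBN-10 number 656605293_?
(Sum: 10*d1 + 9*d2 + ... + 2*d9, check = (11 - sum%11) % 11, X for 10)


Weighted sum: 261
261 mod 11 = 8

Check digit: 3


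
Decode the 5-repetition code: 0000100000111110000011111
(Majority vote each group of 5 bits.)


Groups: 00001, 00000, 11111, 00000, 11111
Majority votes: 00101

00101


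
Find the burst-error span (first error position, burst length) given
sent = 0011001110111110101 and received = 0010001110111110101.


XOR: 0001000000000000000

Burst at position 3, length 1


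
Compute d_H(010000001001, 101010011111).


XOR: 111010010110
Count of 1s: 7

7


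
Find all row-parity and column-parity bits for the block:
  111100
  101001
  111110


Row parities: 011
Column parities: 101011

Row P: 011, Col P: 101011, Corner: 0


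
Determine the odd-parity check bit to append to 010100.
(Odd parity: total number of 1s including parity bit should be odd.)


Number of 1s in data: 2
Parity bit: 1

1


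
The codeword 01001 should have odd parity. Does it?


Number of 1s: 2

No, parity error (2 ones)


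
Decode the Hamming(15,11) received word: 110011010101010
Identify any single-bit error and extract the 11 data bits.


Syndrome = 0: no error detected

Data: 01100101010 (no errors)


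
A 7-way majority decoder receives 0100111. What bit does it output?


Ones: 4 out of 7
Threshold: 4

1 (4/7 voted 1)


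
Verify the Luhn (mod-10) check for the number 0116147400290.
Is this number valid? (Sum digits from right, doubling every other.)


Luhn sum = 41
41 mod 10 = 1

Invalid (Luhn sum mod 10 = 1)


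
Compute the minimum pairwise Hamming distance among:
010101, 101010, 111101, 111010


Comparing all pairs, minimum distance: 1
Can detect 0 errors, correct 0 errors

1


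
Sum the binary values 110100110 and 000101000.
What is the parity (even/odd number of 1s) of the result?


110100110 = 422
000101000 = 40
Sum = 462 = 111001110
1s count = 6

even parity (6 ones in 111001110)


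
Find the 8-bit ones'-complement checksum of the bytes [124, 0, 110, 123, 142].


Sum = 499 mod 256 = 243
Complement = 12

12


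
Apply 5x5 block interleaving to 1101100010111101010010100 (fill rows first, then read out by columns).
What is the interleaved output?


Matrix:
  11011
  00010
  11110
  10100
  10100
Read columns: 1011110100001111110010000

1011110100001111110010000


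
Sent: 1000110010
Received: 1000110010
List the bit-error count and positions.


XOR: 0000000000

0 errors (received matches sent)


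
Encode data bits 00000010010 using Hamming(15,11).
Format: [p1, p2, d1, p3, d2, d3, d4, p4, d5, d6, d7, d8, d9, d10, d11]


Parity bits: p1=1, p2=0, p3=1, p4=0

100100000010010


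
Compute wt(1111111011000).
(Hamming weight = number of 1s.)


Counting 1s in 1111111011000

9


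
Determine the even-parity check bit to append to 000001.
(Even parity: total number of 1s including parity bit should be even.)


Number of 1s in data: 1
Parity bit: 1

1


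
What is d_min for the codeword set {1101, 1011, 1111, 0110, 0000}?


Comparing all pairs, minimum distance: 1
Can detect 0 errors, correct 0 errors

1


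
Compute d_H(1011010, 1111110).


XOR: 0100100
Count of 1s: 2

2


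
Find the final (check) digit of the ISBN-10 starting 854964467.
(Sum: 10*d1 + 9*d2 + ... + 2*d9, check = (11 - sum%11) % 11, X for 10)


Weighted sum: 324
324 mod 11 = 5

Check digit: 6


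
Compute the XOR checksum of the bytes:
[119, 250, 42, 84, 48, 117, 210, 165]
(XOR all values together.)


XOR chain: 119 ^ 250 ^ 42 ^ 84 ^ 48 ^ 117 ^ 210 ^ 165 = 193

193


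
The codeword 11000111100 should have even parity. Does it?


Number of 1s: 6

Yes, parity is correct (6 ones)


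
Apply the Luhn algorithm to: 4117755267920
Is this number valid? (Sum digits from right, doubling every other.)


Luhn sum = 53
53 mod 10 = 3

Invalid (Luhn sum mod 10 = 3)


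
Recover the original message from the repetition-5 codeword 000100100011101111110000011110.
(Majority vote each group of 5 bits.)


Groups: 00010, 01000, 11101, 11111, 00000, 11110
Majority votes: 001101

001101


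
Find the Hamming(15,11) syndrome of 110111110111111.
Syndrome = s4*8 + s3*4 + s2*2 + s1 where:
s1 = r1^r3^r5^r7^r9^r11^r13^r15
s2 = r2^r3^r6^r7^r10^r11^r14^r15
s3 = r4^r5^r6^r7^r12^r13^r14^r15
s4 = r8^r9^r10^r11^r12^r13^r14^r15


s1=0, s2=1, s3=0, s4=1

Syndrome = 10 (error at position 10)


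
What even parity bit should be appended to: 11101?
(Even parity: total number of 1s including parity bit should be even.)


Number of 1s in data: 4
Parity bit: 0

0


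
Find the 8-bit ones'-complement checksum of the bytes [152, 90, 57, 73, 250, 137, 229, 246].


Sum = 1234 mod 256 = 210
Complement = 45

45


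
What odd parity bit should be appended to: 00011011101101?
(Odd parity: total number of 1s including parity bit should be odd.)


Number of 1s in data: 8
Parity bit: 1

1


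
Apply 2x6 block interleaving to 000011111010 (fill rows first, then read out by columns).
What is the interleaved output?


Matrix:
  000011
  111010
Read columns: 010101001110

010101001110


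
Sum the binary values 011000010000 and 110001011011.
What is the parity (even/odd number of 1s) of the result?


011000010000 = 1552
110001011011 = 3163
Sum = 4715 = 1001001101011
1s count = 7

odd parity (7 ones in 1001001101011)


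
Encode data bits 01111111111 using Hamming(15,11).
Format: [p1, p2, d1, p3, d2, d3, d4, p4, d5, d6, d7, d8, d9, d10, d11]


Parity bits: p1=0, p2=0, p3=1, p4=1

000111111111111


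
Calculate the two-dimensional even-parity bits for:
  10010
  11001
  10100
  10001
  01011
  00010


Row parities: 010011
Column parities: 00111

Row P: 010011, Col P: 00111, Corner: 1


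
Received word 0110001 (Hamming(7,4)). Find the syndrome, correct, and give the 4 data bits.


Syndrome = 6: error at position 6

Data: 1011 (corrected bit 6)


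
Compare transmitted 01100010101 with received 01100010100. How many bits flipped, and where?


XOR: 00000000001

1 error(s) at position(s): 10


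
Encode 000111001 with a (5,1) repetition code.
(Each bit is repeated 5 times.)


Each bit -> 5 copies

000000000000000111111111111111000000000011111


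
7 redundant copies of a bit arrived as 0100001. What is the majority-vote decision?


Ones: 2 out of 7
Threshold: 4

0 (2/7 voted 1)


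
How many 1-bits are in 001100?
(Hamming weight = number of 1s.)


Counting 1s in 001100

2


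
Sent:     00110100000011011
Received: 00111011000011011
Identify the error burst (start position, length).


XOR: 00001111000000000

Burst at position 4, length 4


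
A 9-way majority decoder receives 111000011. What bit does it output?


Ones: 5 out of 9
Threshold: 5

1 (5/9 voted 1)


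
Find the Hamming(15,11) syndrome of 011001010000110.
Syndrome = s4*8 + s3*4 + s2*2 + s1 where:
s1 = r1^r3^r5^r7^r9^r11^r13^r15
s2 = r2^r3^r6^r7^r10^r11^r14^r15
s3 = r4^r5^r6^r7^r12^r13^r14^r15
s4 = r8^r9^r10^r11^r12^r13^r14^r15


s1=0, s2=0, s3=1, s4=1

Syndrome = 12 (error at position 12)


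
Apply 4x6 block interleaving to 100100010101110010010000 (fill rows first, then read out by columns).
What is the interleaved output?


Matrix:
  100100
  010101
  110010
  010000
Read columns: 101001110000110000100100

101001110000110000100100


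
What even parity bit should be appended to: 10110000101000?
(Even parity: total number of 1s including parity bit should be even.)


Number of 1s in data: 5
Parity bit: 1

1


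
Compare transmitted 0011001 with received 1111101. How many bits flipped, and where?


XOR: 1100100

3 error(s) at position(s): 0, 1, 4


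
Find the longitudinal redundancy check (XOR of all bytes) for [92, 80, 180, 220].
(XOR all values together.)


XOR chain: 92 ^ 80 ^ 180 ^ 220 = 100

100


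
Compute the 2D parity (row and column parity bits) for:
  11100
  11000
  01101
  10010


Row parities: 1010
Column parities: 11011

Row P: 1010, Col P: 11011, Corner: 0


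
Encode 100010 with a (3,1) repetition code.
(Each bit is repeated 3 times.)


Each bit -> 3 copies

111000000000111000


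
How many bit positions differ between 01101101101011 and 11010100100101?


XOR: 10111001001110
Count of 1s: 8

8


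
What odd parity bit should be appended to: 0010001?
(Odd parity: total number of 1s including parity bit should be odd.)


Number of 1s in data: 2
Parity bit: 1

1


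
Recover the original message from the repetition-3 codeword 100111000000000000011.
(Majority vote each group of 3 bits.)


Groups: 100, 111, 000, 000, 000, 000, 011
Majority votes: 0100001

0100001


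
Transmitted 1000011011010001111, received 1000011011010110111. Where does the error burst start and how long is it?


XOR: 0000000000000111000

Burst at position 13, length 3


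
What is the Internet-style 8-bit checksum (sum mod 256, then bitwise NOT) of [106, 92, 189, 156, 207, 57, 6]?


Sum = 813 mod 256 = 45
Complement = 210

210


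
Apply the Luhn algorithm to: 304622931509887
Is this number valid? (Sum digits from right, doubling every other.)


Luhn sum = 64
64 mod 10 = 4

Invalid (Luhn sum mod 10 = 4)


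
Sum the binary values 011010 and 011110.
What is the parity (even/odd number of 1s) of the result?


011010 = 26
011110 = 30
Sum = 56 = 111000
1s count = 3

odd parity (3 ones in 111000)


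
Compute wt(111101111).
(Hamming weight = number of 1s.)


Counting 1s in 111101111

8


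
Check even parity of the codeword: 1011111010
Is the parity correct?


Number of 1s: 7

No, parity error (7 ones)


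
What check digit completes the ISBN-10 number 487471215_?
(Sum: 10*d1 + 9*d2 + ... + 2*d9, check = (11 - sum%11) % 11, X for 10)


Weighted sum: 264
264 mod 11 = 0

Check digit: 0


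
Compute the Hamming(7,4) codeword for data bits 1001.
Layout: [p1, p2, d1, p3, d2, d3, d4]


Parity bits: p1=0, p2=0, p3=1

0011001


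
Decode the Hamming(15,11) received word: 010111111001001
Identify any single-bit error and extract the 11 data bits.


Syndrome = 0: no error detected

Data: 01111001001 (no errors)


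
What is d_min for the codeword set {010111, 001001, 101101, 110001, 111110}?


Comparing all pairs, minimum distance: 2
Can detect 1 errors, correct 0 errors

2


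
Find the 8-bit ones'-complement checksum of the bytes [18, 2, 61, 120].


Sum = 201 mod 256 = 201
Complement = 54

54


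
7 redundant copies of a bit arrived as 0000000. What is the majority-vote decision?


Ones: 0 out of 7
Threshold: 4

0 (0/7 voted 1)


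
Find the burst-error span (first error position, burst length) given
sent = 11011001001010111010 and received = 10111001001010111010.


XOR: 01100000000000000000

Burst at position 1, length 2


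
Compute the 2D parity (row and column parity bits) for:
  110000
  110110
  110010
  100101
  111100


Row parities: 00110
Column parities: 101101

Row P: 00110, Col P: 101101, Corner: 0


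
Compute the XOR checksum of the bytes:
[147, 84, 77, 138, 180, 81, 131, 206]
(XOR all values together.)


XOR chain: 147 ^ 84 ^ 77 ^ 138 ^ 180 ^ 81 ^ 131 ^ 206 = 168

168


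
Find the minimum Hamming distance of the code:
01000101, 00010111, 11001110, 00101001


Comparing all pairs, minimum distance: 3
Can detect 2 errors, correct 1 errors

3


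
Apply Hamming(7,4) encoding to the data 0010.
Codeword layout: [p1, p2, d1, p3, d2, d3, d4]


Parity bits: p1=0, p2=1, p3=1

0101010


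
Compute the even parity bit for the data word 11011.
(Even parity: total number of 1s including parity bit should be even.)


Number of 1s in data: 4
Parity bit: 0

0


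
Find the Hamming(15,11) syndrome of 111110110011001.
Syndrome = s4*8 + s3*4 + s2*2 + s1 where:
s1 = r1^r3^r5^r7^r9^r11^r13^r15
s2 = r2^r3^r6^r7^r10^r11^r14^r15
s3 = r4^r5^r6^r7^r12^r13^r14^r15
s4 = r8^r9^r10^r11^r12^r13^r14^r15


s1=0, s2=1, s3=1, s4=0

Syndrome = 6 (error at position 6)


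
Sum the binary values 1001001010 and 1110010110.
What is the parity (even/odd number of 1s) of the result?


1001001010 = 586
1110010110 = 918
Sum = 1504 = 10111100000
1s count = 5

odd parity (5 ones in 10111100000)


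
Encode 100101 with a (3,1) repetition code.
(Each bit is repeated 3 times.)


Each bit -> 3 copies

111000000111000111


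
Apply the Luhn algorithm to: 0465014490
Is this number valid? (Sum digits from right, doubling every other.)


Luhn sum = 34
34 mod 10 = 4

Invalid (Luhn sum mod 10 = 4)


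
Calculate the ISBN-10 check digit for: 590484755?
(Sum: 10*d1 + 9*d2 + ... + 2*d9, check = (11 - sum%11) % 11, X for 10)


Weighted sum: 280
280 mod 11 = 5

Check digit: 6


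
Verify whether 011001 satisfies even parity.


Number of 1s: 3

No, parity error (3 ones)


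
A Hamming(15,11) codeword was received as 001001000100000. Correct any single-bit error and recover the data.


Syndrome = 15: error at position 15

Data: 10100100001 (corrected bit 15)


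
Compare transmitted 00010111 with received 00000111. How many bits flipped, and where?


XOR: 00010000

1 error(s) at position(s): 3


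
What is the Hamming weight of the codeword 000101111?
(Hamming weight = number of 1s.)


Counting 1s in 000101111

5


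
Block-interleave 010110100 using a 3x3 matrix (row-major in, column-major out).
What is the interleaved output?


Matrix:
  010
  110
  100
Read columns: 011110000

011110000


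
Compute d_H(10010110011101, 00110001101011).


XOR: 10100111110110
Count of 1s: 9

9


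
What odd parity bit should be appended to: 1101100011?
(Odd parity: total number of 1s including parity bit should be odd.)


Number of 1s in data: 6
Parity bit: 1

1


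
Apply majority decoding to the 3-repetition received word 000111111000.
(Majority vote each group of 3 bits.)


Groups: 000, 111, 111, 000
Majority votes: 0110

0110


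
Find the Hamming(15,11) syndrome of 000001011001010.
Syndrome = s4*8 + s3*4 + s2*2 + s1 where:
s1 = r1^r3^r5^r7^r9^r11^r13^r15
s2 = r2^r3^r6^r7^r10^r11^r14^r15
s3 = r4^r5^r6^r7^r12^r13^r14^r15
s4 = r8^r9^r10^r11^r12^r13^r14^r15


s1=1, s2=0, s3=1, s4=0

Syndrome = 5 (error at position 5)


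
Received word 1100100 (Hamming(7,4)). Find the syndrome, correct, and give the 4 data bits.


Syndrome = 6: error at position 6

Data: 0110 (corrected bit 6)


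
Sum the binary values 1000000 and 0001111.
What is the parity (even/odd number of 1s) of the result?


1000000 = 64
0001111 = 15
Sum = 79 = 1001111
1s count = 5

odd parity (5 ones in 1001111)


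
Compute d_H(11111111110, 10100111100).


XOR: 01011000010
Count of 1s: 4

4


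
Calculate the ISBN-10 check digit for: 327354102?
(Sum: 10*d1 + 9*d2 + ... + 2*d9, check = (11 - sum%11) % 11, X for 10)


Weighted sum: 183
183 mod 11 = 7

Check digit: 4


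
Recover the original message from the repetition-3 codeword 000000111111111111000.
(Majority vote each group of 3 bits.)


Groups: 000, 000, 111, 111, 111, 111, 000
Majority votes: 0011110

0011110


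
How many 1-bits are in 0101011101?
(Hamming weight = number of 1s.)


Counting 1s in 0101011101

6


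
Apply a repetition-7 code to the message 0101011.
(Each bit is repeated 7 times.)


Each bit -> 7 copies

0000000111111100000001111111000000011111111111111


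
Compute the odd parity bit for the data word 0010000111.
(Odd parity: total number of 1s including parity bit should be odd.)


Number of 1s in data: 4
Parity bit: 1

1


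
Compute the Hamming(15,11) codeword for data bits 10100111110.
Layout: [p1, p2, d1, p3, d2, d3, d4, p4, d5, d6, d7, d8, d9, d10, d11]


Parity bits: p1=1, p2=1, p3=0, p4=1

111001010111110


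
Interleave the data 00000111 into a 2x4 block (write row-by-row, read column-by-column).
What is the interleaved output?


Matrix:
  0000
  0111
Read columns: 00010101

00010101


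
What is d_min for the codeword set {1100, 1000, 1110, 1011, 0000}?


Comparing all pairs, minimum distance: 1
Can detect 0 errors, correct 0 errors

1


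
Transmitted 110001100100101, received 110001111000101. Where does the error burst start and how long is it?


XOR: 000000011100000

Burst at position 7, length 3


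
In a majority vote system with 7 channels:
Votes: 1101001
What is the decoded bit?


Ones: 4 out of 7
Threshold: 4

1 (4/7 voted 1)


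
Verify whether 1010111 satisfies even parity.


Number of 1s: 5

No, parity error (5 ones)


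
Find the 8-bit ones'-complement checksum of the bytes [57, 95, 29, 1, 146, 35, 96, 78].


Sum = 537 mod 256 = 25
Complement = 230

230


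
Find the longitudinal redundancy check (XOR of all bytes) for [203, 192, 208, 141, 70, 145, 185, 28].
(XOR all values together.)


XOR chain: 203 ^ 192 ^ 208 ^ 141 ^ 70 ^ 145 ^ 185 ^ 28 = 36

36


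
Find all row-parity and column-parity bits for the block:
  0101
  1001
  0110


Row parities: 000
Column parities: 1010

Row P: 000, Col P: 1010, Corner: 0


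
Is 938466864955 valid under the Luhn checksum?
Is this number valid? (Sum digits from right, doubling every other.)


Luhn sum = 68
68 mod 10 = 8

Invalid (Luhn sum mod 10 = 8)


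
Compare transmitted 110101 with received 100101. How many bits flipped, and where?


XOR: 010000

1 error(s) at position(s): 1


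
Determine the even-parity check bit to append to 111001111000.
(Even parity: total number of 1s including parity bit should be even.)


Number of 1s in data: 7
Parity bit: 1

1


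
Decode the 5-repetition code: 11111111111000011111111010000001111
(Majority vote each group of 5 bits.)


Groups: 11111, 11111, 10000, 11111, 11101, 00000, 01111
Majority votes: 1101101

1101101


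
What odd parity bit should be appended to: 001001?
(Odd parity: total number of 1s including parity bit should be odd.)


Number of 1s in data: 2
Parity bit: 1

1


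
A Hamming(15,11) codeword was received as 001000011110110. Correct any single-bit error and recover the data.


Syndrome = 0: no error detected

Data: 10001110110 (no errors)


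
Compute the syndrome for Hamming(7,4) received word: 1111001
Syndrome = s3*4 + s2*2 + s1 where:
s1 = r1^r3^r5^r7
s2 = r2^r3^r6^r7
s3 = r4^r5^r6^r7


s1=1, s2=1, s3=0

Syndrome = 3 (error at position 3)


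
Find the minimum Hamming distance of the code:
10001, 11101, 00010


Comparing all pairs, minimum distance: 2
Can detect 1 errors, correct 0 errors

2


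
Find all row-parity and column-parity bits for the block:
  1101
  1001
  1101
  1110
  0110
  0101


Row parities: 101100
Column parities: 0100

Row P: 101100, Col P: 0100, Corner: 1


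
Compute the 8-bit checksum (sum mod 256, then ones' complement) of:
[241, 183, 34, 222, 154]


Sum = 834 mod 256 = 66
Complement = 189

189


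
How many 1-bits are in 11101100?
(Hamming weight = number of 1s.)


Counting 1s in 11101100

5


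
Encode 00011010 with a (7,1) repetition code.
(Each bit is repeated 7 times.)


Each bit -> 7 copies

00000000000000000000011111111111111000000011111110000000


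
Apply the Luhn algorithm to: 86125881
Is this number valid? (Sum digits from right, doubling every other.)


Luhn sum = 34
34 mod 10 = 4

Invalid (Luhn sum mod 10 = 4)


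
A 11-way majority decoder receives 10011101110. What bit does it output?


Ones: 7 out of 11
Threshold: 6

1 (7/11 voted 1)


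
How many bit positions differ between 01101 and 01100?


XOR: 00001
Count of 1s: 1

1


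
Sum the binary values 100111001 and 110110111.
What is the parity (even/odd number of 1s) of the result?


100111001 = 313
110110111 = 439
Sum = 752 = 1011110000
1s count = 5

odd parity (5 ones in 1011110000)


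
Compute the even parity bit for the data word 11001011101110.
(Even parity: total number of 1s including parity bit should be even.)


Number of 1s in data: 9
Parity bit: 1

1


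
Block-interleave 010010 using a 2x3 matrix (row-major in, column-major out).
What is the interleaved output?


Matrix:
  010
  010
Read columns: 001100

001100


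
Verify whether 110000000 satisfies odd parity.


Number of 1s: 2

No, parity error (2 ones)


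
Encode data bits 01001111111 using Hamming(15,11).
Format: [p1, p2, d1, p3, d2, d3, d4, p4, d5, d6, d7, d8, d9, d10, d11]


Parity bits: p1=1, p2=0, p3=1, p4=1

100110011111111


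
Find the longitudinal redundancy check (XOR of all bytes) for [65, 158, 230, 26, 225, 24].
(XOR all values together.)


XOR chain: 65 ^ 158 ^ 230 ^ 26 ^ 225 ^ 24 = 218

218


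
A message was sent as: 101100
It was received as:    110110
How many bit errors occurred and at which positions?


XOR: 011010

3 error(s) at position(s): 1, 2, 4


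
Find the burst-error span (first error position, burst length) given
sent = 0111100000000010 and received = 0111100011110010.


XOR: 0000000011110000

Burst at position 8, length 4


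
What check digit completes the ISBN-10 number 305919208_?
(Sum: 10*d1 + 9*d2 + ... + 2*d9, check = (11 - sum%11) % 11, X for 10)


Weighted sum: 208
208 mod 11 = 10

Check digit: 1


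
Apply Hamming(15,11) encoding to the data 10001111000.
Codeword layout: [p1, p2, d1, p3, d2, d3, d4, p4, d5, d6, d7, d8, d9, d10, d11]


Parity bits: p1=1, p2=1, p3=1, p4=0

111100001111000


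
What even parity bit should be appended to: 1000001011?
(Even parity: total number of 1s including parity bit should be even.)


Number of 1s in data: 4
Parity bit: 0

0


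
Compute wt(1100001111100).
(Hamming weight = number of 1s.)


Counting 1s in 1100001111100

7


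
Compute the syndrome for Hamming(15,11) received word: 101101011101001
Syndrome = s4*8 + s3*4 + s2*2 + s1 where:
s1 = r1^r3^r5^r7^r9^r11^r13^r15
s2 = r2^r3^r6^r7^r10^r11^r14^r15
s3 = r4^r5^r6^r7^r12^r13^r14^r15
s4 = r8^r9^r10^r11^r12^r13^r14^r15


s1=0, s2=0, s3=0, s4=1

Syndrome = 8 (error at position 8)


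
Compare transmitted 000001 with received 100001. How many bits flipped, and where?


XOR: 100000

1 error(s) at position(s): 0


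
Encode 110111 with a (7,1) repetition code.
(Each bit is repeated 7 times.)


Each bit -> 7 copies

111111111111110000000111111111111111111111


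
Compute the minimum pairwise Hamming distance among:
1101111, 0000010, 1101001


Comparing all pairs, minimum distance: 2
Can detect 1 errors, correct 0 errors

2


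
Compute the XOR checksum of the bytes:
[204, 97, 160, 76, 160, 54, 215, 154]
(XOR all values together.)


XOR chain: 204 ^ 97 ^ 160 ^ 76 ^ 160 ^ 54 ^ 215 ^ 154 = 154

154


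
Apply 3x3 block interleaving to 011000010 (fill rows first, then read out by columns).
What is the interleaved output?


Matrix:
  011
  000
  010
Read columns: 000101100

000101100


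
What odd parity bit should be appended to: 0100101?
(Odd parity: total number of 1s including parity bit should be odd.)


Number of 1s in data: 3
Parity bit: 0

0


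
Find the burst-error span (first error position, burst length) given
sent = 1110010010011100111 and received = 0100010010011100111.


XOR: 1010000000000000000

Burst at position 0, length 3


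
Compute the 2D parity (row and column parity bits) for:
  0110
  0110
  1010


Row parities: 000
Column parities: 1010

Row P: 000, Col P: 1010, Corner: 0


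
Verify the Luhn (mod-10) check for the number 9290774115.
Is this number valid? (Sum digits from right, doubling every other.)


Luhn sum = 48
48 mod 10 = 8

Invalid (Luhn sum mod 10 = 8)


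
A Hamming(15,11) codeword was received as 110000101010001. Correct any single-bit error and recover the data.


Syndrome = 9: error at position 9

Data: 00010010001 (corrected bit 9)


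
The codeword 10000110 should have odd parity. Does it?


Number of 1s: 3

Yes, parity is correct (3 ones)


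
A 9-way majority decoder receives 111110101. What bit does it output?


Ones: 7 out of 9
Threshold: 5

1 (7/9 voted 1)


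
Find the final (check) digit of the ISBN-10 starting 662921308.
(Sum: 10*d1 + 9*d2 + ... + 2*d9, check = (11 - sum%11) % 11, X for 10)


Weighted sum: 238
238 mod 11 = 7

Check digit: 4


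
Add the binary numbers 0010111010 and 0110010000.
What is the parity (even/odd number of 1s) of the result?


0010111010 = 186
0110010000 = 400
Sum = 586 = 1001001010
1s count = 4

even parity (4 ones in 1001001010)


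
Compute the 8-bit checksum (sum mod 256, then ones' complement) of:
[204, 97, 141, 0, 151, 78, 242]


Sum = 913 mod 256 = 145
Complement = 110

110
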